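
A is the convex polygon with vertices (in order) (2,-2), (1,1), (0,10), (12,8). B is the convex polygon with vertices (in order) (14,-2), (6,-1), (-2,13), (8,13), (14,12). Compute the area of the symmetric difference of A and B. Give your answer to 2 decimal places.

140.31

|A| = 73, |B| = 169, |A∩B| = 50.8464.
|A △ B| = |A| + |B| − 2·|A∩B| = 73 + 169 − 101.6928 = 140.31.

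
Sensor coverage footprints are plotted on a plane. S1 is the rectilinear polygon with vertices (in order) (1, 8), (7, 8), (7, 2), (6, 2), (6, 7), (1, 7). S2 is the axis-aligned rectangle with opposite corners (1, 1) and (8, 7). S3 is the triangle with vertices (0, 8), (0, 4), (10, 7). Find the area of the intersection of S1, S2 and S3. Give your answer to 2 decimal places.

1.05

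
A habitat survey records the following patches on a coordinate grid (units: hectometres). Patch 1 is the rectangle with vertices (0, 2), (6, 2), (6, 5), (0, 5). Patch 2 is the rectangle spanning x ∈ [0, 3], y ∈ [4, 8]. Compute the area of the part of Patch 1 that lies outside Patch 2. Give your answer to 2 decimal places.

15.00

|Patch 1∩Patch 2|: x∈[0,3], y∈[4,5] → 3·1 = 3.
|Patch 1| = 18.
|Patch 1 ∖ Patch 2| = |Patch 1| − |Patch 1∩Patch 2| = 18 − 3 = 15.00.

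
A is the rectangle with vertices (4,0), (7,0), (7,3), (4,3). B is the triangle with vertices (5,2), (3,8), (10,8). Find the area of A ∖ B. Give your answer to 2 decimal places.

|A| = 9, |A∩B| = 0.5833.
|A ∖ B| = |A| − |A∩B| = 9 − 0.5833 = 8.42.

8.42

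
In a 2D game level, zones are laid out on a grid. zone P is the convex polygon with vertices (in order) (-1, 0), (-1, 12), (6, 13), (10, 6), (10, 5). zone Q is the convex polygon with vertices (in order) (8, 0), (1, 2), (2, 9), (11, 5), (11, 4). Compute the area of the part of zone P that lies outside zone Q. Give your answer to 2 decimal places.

|zone P| = 98, |zone P∩zone Q| = 35.883.
|zone P ∖ zone Q| = |zone P| − |zone P∩zone Q| = 98 − 35.883 = 62.12.

62.12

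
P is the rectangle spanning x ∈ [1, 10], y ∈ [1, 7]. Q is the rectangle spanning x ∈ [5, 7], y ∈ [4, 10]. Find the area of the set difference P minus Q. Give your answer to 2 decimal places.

|P∩Q|: x∈[5,7], y∈[4,7] → 2·3 = 6.
|P| = 54.
|P ∖ Q| = |P| − |P∩Q| = 54 − 6 = 48.00.

48.00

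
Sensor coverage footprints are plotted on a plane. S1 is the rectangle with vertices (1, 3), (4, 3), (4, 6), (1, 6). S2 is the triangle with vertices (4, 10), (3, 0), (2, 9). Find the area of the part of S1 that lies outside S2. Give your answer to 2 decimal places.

|S1| = 9, |S1∩S2| = 2.85.
|S1 ∖ S2| = |S1| − |S1∩S2| = 9 − 2.85 = 6.15.

6.15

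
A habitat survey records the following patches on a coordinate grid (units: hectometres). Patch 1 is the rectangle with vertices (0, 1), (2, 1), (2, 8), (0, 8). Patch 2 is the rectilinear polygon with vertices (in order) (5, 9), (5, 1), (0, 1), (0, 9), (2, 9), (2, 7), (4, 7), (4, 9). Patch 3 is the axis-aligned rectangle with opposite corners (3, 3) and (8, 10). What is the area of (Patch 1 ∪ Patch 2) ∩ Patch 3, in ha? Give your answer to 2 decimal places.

The region (Patch 1 ∪ Patch 2) ∩ Patch 3 is the polygon with vertices (4,7), (4,9), (5,9), (5,3), (3,3), (3,7).
By the shoelace formula its area is 10.00.

10.00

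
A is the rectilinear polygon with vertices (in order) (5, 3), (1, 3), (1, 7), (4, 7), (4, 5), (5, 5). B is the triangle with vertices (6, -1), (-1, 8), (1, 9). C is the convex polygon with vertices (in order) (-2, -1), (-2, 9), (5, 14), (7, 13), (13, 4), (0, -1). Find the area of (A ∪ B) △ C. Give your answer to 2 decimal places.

|A ∪ B| = 20.7937.
|(A ∪ B) ∩ C| = 20.3161.
|(A ∪ B) △ C| = 20.7937 + 141 − 40.6323 = 121.16.

121.16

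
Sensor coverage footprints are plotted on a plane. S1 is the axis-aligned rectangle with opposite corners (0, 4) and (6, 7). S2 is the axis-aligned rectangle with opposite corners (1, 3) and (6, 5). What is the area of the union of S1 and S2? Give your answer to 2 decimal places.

23.00

By inclusion–exclusion:
Individual areas: |S1| = 18, |S2| = 10.
|S1∩S2|: x∈[1,6], y∈[4,5] → 5·1 = 5.
|S1 ∪ S2| = 28 − 5 = 23.00.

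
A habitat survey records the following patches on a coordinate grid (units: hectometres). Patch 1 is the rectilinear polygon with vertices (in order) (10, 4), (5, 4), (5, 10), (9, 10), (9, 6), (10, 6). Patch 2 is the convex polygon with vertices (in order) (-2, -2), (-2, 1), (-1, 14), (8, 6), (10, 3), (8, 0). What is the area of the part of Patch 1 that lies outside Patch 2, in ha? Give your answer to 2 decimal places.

14.67

|Patch 1| = 26, |Patch 1∩Patch 2| = 11.3333.
|Patch 1 ∖ Patch 2| = |Patch 1| − |Patch 1∩Patch 2| = 26 − 11.3333 = 14.67.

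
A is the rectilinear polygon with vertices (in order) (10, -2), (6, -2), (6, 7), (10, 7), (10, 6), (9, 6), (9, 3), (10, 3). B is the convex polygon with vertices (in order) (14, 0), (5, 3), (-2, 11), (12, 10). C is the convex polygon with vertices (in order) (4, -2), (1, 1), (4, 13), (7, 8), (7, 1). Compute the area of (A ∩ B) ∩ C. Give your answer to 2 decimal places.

4.50

The region (A ∩ B) ∩ C is the polygon with vertices (7,7), (7,2.333), (6,2.667), (6,7).
By the shoelace formula its area is 4.50.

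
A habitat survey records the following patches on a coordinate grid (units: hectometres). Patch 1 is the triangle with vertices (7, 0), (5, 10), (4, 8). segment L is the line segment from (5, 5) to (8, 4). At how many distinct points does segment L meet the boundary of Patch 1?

2

The segment meets the boundary at (5.143,4.952), (6.071,4.643).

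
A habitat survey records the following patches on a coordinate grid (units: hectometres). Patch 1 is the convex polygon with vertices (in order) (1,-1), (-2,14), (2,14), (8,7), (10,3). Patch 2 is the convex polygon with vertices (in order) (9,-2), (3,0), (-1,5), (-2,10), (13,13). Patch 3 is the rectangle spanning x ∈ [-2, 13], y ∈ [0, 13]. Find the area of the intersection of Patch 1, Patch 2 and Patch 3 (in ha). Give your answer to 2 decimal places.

The intersection is the polygon with vertices (4.341,11.268), (8,7), (10,3), (3.25,0), (3,0), (0.067,3.667), (-1.231,10.154).
By the shoelace formula its area is 78.63.

78.63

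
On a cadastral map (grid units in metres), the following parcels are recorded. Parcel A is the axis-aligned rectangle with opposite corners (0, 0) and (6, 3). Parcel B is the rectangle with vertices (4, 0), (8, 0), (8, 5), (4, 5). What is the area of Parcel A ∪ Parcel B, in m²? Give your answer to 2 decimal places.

By inclusion–exclusion:
Individual areas: |Parcel A| = 18, |Parcel B| = 20.
|Parcel A∩Parcel B|: x∈[4,6], y∈[0,3] → 2·3 = 6.
|Parcel A ∪ Parcel B| = 38 − 6 = 32.00.

32.00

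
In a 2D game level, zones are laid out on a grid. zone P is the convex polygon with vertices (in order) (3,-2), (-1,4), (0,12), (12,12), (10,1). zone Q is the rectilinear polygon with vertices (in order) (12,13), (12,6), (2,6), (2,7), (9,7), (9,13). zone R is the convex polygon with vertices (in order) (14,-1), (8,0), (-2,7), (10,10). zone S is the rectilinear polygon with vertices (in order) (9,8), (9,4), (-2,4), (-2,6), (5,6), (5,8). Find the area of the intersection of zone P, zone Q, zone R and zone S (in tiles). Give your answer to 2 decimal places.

4.00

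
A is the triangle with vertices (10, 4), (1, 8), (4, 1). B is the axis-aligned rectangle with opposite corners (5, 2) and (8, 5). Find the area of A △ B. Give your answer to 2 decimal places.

18.53

|A| = 25.5, |B| = 9, |A∩B| = 7.9861.
|A △ B| = |A| + |B| − 2·|A∩B| = 25.5 + 9 − 15.9722 = 18.53.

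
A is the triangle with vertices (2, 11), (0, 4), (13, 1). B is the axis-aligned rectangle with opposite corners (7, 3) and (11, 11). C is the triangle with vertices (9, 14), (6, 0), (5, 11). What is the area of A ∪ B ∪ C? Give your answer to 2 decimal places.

By inclusion–exclusion:
Individual areas: |A| = 48.5, |B| = 32, |C| = 23.5.
|A∩B| = 6.5636.
|A∩C| = 6.5332.
|B∩C| = 4.2976.
|A∩B∩C| = 0.2866.
|A ∪ B ∪ C| = 104 − 17.3945 + 0.2866 = 86.89.

86.89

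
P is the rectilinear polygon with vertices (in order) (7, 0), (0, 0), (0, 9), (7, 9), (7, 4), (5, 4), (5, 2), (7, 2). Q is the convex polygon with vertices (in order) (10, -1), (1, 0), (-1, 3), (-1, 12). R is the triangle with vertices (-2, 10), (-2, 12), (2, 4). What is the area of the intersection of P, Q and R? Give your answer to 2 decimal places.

The intersection is the polygon with vertices (0,8), (2,4), (0,7).
By the shoelace formula its area is 1.00.

1.00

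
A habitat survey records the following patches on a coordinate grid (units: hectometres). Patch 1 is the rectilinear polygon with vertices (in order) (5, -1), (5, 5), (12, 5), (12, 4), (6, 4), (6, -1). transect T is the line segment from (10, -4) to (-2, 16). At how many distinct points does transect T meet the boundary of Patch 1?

The segment meets the boundary at (5,4.333), (6,2.667).

2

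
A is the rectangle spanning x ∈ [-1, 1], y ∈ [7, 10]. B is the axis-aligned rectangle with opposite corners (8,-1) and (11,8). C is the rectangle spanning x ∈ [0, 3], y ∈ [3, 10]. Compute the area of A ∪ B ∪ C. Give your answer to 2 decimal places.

51.00

By inclusion–exclusion:
Individual areas: |A| = 6, |B| = 27, |C| = 21.
|A∩B| = 0 (no overlap).
|A∩C|: x∈[0,1], y∈[7,10] → 1·3 = 3.
|B∩C| = 0 (no overlap).
|A∩B∩C| = 0.
|A ∪ B ∪ C| = 54 − 3 + 0 = 51.00.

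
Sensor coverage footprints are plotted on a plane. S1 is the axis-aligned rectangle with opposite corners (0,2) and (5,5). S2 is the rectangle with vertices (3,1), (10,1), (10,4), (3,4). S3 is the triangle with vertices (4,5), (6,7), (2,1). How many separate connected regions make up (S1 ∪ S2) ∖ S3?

(S1 ∪ S2) ∖ S3 splits into 2 disjoint pieces (area 9.75, area 21).

2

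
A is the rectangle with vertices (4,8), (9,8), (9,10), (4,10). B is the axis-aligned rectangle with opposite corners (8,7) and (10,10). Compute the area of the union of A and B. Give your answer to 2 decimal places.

By inclusion–exclusion:
Individual areas: |A| = 10, |B| = 6.
|A∩B|: x∈[8,9], y∈[8,10] → 1·2 = 2.
|A ∪ B| = 16 − 2 = 14.00.

14.00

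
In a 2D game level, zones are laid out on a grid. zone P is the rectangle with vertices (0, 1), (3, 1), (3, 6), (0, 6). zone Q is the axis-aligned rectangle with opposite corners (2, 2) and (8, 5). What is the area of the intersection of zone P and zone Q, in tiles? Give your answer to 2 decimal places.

3.00

|zone P∩zone Q|: x∈[2,3], y∈[2,5] → 1·3 = 3.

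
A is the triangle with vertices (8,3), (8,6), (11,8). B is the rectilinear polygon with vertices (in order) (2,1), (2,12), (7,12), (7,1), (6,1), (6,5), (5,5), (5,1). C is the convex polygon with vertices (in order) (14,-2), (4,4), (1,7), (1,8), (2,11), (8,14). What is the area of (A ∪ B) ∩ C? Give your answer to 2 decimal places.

42.16

|A ∪ B| = 55.5.
|(A ∪ B) ∩ C| = 42.16.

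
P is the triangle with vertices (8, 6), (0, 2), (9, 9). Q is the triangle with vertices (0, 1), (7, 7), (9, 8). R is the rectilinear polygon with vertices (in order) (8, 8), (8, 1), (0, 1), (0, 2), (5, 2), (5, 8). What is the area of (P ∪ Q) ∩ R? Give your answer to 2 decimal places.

|P ∪ Q| = 10.425.
|(P ∪ Q) ∩ R| = 5.44.

5.44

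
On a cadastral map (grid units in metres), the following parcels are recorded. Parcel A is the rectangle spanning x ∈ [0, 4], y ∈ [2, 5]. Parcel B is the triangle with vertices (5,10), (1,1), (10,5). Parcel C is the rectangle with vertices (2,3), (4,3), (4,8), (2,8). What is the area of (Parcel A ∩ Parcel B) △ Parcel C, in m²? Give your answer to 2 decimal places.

|Parcel A ∩ Parcel B| = 5.5417.
|(Parcel A ∩ Parcel B) ∩ Parcel C| = 3.3194.
|(Parcel A ∩ Parcel B) △ Parcel C| = 5.5417 + 10 − 6.6389 = 8.90.

8.90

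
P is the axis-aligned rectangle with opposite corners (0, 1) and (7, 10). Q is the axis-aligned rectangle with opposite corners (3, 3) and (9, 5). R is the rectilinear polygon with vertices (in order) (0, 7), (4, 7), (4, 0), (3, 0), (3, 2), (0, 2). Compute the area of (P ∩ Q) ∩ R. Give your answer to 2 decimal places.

2.00

The region (P ∩ Q) ∩ R is the polygon with vertices (3,3), (3,5), (4,5), (4,3).
By the shoelace formula its area is 2.00.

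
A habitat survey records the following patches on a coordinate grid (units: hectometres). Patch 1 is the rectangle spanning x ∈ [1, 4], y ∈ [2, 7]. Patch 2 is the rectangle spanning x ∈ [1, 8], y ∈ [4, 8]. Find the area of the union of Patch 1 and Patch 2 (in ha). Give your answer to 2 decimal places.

By inclusion–exclusion:
Individual areas: |Patch 1| = 15, |Patch 2| = 28.
|Patch 1∩Patch 2|: x∈[1,4], y∈[4,7] → 3·3 = 9.
|Patch 1 ∪ Patch 2| = 43 − 9 = 34.00.

34.00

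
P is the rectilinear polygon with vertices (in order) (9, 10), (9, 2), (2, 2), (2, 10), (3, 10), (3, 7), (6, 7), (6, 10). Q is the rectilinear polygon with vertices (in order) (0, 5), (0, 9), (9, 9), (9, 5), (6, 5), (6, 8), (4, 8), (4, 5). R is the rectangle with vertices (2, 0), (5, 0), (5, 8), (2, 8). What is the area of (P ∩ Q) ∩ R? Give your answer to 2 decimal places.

The region (P ∩ Q) ∩ R is the polygon with vertices (3,7), (4,7), (4,5), (2,5), (2,8), (3,8).
By the shoelace formula its area is 5.00.

5.00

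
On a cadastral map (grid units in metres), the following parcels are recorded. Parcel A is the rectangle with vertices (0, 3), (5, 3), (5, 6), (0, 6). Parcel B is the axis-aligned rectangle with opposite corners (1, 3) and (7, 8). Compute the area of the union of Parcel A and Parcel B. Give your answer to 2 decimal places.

By inclusion–exclusion:
Individual areas: |Parcel A| = 15, |Parcel B| = 30.
|Parcel A∩Parcel B|: x∈[1,5], y∈[3,6] → 4·3 = 12.
|Parcel A ∪ Parcel B| = 45 − 12 = 33.00.

33.00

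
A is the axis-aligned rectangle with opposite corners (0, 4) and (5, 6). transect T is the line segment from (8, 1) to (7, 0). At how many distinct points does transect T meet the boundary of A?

The segment lies entirely outside A and never meets its boundary.

0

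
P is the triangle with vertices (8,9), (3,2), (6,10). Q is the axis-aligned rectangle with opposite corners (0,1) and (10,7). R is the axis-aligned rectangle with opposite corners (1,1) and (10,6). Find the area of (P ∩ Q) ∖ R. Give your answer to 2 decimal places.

1.53

|P ∩ Q| = 4.2411.
|(P ∩ Q) ∩ R| = 2.7143.
|(P ∩ Q) ∖ R| = 4.2411 − 2.7143 = 1.53.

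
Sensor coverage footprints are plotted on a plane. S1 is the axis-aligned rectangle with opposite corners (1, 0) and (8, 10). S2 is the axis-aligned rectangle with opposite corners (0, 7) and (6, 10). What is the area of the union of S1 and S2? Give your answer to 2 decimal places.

By inclusion–exclusion:
Individual areas: |S1| = 70, |S2| = 18.
|S1∩S2|: x∈[1,6], y∈[7,10] → 5·3 = 15.
|S1 ∪ S2| = 88 − 15 = 73.00.

73.00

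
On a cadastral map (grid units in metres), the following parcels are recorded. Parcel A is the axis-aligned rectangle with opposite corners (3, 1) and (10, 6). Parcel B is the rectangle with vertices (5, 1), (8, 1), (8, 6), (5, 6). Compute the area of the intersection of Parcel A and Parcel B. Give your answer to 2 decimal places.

15.00

|Parcel A∩Parcel B|: x∈[5,8], y∈[1,6] → 3·5 = 15.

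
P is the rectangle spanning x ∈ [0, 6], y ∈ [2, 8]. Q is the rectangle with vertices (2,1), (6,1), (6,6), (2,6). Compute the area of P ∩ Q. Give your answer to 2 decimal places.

16.00

|P∩Q|: x∈[2,6], y∈[2,6] → 4·4 = 16.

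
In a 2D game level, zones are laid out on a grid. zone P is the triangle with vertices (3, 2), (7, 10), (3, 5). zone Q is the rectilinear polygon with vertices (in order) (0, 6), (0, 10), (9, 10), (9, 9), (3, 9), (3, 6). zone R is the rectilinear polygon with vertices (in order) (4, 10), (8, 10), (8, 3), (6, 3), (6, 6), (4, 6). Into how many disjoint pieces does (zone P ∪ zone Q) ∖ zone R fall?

3

(zone P ∪ zone Q) ∖ zone R splits into 3 disjoint pieces (area 3.625, area 13, area 1).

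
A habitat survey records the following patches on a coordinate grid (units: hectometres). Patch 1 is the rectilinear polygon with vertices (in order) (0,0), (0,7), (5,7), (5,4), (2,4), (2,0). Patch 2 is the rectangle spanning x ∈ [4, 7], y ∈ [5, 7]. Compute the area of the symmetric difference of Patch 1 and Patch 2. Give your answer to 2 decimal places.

25.00

|Patch 1| = 23, |Patch 2| = 6, |Patch 1∩Patch 2| = 2.
|Patch 1 △ Patch 2| = |Patch 1| + |Patch 2| − 2·|Patch 1∩Patch 2| = 23 + 6 − 4 = 25.00.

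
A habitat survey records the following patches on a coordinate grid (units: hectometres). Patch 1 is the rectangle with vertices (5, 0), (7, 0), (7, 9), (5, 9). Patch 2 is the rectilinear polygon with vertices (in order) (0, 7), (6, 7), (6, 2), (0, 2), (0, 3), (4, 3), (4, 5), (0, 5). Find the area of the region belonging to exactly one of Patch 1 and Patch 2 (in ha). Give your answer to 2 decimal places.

|Patch 1| = 18, |Patch 2| = 22, |Patch 1∩Patch 2| = 5.
|Patch 1 △ Patch 2| = |Patch 1| + |Patch 2| − 2·|Patch 1∩Patch 2| = 18 + 22 − 10 = 30.00.

30.00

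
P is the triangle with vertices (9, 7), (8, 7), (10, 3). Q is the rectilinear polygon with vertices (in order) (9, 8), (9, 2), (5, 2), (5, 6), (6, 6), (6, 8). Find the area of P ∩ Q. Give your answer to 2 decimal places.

1.00

The intersection is the polygon with vertices (8,7), (9,7), (9,5).
By the shoelace formula its area is 1.00.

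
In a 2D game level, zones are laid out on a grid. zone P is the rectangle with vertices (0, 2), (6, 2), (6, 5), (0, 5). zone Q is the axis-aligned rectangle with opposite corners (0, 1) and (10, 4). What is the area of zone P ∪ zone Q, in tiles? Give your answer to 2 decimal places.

By inclusion–exclusion:
Individual areas: |zone P| = 18, |zone Q| = 30.
|zone P∩zone Q|: x∈[0,6], y∈[2,4] → 6·2 = 12.
|zone P ∪ zone Q| = 48 − 12 = 36.00.

36.00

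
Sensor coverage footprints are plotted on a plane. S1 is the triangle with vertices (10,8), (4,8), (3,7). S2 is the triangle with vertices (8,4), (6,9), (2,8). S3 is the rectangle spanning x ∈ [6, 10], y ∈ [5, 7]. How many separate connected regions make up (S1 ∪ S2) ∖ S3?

(S1 ∪ S2) ∖ S3 splits into 2 disjoint pieces (area 9.0443, area 0.55).

2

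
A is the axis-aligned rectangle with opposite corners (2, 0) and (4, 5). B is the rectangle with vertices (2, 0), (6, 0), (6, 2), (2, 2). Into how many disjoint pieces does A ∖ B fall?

1

A ∖ B is a single connected region.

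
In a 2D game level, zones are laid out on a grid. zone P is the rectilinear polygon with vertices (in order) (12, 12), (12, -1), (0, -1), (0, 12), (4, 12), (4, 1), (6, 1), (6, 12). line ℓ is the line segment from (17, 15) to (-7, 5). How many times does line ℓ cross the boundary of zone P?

The segment meets the boundary at (0,7.917), (4,9.583), (6,10.417), (9.8,12).

4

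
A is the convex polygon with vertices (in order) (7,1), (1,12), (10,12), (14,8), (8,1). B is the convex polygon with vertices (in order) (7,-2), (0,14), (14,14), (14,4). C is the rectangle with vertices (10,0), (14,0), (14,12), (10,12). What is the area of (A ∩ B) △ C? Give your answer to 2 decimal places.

|A ∩ B| = 81.
|(A ∩ B) ∩ C| = 17.3333.
|(A ∩ B) △ C| = 81 + 48 − 34.6667 = 94.33.

94.33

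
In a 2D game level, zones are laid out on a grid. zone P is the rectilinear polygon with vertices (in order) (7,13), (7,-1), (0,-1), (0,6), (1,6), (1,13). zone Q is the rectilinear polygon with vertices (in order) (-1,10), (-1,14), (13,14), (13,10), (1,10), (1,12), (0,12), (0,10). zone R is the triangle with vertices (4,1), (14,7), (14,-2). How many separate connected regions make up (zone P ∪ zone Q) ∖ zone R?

1

(zone P ∪ zone Q) ∖ zone R is a single connected region.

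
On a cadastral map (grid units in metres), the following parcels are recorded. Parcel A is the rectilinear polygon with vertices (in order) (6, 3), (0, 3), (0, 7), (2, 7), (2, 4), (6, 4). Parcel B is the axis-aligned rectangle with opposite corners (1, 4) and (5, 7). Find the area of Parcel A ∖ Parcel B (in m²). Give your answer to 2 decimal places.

|Parcel A| = 12, |Parcel A∩Parcel B| = 3.
|Parcel A ∖ Parcel B| = |Parcel A| − |Parcel A∩Parcel B| = 12 − 3 = 9.00.

9.00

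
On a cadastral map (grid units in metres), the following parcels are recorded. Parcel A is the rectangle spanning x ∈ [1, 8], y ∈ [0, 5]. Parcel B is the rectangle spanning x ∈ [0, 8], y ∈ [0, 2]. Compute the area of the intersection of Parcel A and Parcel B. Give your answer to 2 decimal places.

14.00

|Parcel A∩Parcel B|: x∈[1,8], y∈[0,2] → 7·2 = 14.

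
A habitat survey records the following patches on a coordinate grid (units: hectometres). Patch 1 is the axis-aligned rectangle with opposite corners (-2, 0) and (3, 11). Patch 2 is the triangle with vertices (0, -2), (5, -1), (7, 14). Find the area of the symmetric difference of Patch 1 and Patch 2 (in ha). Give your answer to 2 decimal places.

|Patch 1| = 55, |Patch 2| = 36.5, |Patch 1∩Patch 2| = 5.1607.
|Patch 1 △ Patch 2| = |Patch 1| + |Patch 2| − 2·|Patch 1∩Patch 2| = 55 + 36.5 − 10.3214 = 81.18.

81.18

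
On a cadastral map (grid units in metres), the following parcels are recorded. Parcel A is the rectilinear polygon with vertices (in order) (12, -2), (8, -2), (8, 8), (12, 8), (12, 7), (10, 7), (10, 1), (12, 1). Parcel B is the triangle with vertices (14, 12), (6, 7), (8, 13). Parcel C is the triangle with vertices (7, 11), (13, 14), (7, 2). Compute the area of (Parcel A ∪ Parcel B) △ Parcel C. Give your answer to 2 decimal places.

38.90

|Parcel A ∪ Parcel B| = 47.
|(Parcel A ∪ Parcel B) ∩ Parcel C| = 17.5491.
|(Parcel A ∪ Parcel B) △ Parcel C| = 47 + 27 − 35.0983 = 38.90.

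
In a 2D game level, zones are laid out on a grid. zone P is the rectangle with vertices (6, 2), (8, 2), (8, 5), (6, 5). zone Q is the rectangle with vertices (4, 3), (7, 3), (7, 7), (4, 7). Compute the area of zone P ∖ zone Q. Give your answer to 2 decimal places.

|zone P∩zone Q|: x∈[6,7], y∈[3,5] → 1·2 = 2.
|zone P| = 6.
|zone P ∖ zone Q| = |zone P| − |zone P∩zone Q| = 6 − 2 = 4.00.

4.00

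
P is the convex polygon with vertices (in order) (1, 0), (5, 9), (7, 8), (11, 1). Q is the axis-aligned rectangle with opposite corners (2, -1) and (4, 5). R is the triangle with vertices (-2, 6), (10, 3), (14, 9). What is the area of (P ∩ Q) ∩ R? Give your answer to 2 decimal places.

The region (P ∩ Q) ∩ R is the polygon with vertices (4,5), (4,4.5), (3.1,4.725), (3.222,5).
By the shoelace formula its area is 0.33.

0.33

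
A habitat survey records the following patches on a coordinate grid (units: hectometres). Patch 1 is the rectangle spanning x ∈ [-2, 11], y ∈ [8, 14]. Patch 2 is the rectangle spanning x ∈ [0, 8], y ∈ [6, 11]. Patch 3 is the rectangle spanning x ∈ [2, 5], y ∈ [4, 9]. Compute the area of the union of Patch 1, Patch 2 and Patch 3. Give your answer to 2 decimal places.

100.00

By inclusion–exclusion:
Individual areas: |Patch 1| = 78, |Patch 2| = 40, |Patch 3| = 15.
|Patch 1∩Patch 2|: x∈[0,8], y∈[8,11] → 8·3 = 24.
|Patch 1∩Patch 3|: x∈[2,5], y∈[8,9] → 3·1 = 3.
|Patch 2∩Patch 3|: x∈[2,5], y∈[6,9] → 3·3 = 9.
|Patch 1∩Patch 2∩Patch 3| = 3.
|Patch 1 ∪ Patch 2 ∪ Patch 3| = 133 − 36 + 3 = 100.00.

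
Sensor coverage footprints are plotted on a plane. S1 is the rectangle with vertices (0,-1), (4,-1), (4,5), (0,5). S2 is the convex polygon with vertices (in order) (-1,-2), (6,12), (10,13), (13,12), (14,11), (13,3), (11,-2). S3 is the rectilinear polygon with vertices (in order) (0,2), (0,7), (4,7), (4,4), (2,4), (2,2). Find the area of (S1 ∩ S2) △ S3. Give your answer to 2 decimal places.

28.25

|S1 ∩ S2| = 17.75.
|(S1 ∩ S2) ∩ S3| = 2.75.
|(S1 ∩ S2) △ S3| = 17.75 + 16 − 5.5 = 28.25.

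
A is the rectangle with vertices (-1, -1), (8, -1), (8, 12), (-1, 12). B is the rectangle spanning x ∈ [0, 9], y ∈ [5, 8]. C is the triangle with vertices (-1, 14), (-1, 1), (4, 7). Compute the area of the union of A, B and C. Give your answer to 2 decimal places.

121.43

By inclusion–exclusion:
Individual areas: |A| = 117, |B| = 27, |C| = 32.5.
|A∩B|: x∈[0,8], y∈[5,8] → 8·3 = 24.
|A∩C| = 31.0714.
|B∩C| = 9.9762.
|A∩B∩C| = 9.9762.
|A ∪ B ∪ C| = 176.5 − 65.0476 + 9.9762 = 121.43.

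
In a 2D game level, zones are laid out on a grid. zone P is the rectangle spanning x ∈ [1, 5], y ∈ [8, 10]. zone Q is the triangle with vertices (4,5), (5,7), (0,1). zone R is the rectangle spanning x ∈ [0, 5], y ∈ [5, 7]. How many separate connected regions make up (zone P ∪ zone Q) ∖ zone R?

2

(zone P ∪ zone Q) ∖ zone R splits into 2 disjoint pieces (area 8, area 1.3333).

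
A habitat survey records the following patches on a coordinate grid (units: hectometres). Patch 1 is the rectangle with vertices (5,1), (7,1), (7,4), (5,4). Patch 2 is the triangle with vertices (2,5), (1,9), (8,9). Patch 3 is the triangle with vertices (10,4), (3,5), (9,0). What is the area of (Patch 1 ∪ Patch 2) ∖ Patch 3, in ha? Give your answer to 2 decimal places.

17.00

|Patch 1 ∪ Patch 2| = 20.
|(Patch 1 ∪ Patch 2) ∩ Patch 3| = 3.
|(Patch 1 ∪ Patch 2) ∖ Patch 3| = 20 − 3 = 17.00.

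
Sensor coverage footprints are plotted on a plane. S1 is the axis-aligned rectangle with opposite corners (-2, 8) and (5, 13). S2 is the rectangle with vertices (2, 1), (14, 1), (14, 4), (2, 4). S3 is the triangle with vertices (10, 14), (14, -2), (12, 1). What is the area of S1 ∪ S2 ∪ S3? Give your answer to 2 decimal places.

77.68

By inclusion–exclusion:
Individual areas: |S1| = 35, |S2| = 36, |S3| = 10.
|S1∩S2| = 0 (no overlap).
|S1∩S3| = 0.
|S2∩S3| = 3.3173.
|S1∩S2∩S3| = 0.
|S1 ∪ S2 ∪ S3| = 81 − 3.3173 + 0 = 77.68.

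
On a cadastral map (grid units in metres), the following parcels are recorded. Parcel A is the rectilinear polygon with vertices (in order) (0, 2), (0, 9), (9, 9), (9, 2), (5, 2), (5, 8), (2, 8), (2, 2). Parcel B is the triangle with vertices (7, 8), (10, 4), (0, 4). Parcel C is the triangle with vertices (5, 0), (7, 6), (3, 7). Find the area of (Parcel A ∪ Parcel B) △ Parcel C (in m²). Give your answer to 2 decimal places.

|Parcel A ∪ Parcel B| = 51.6667.
|(Parcel A ∪ Parcel B) ∩ Parcel C| = 9.2444.
|(Parcel A ∪ Parcel B) △ Parcel C| = 51.6667 + 13 − 18.4888 = 46.18.

46.18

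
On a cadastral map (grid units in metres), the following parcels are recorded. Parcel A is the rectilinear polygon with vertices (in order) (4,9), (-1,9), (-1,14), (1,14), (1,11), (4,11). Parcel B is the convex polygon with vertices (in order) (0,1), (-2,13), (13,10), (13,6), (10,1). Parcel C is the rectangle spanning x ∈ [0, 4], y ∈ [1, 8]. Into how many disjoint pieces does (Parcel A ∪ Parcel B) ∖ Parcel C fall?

(Parcel A ∪ Parcel B) ∖ Parcel C is a single connected region.

1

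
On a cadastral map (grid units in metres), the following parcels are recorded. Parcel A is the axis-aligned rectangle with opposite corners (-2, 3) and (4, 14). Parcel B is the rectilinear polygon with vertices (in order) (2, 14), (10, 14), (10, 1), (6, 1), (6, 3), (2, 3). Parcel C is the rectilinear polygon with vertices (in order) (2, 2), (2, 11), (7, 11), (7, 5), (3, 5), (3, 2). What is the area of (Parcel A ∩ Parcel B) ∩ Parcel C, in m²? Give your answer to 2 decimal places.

The region (Parcel A ∩ Parcel B) ∩ Parcel C is the polygon with vertices (2,3), (2,11), (4,11), (4,5), (3,5), (3,3).
By the shoelace formula its area is 14.00.

14.00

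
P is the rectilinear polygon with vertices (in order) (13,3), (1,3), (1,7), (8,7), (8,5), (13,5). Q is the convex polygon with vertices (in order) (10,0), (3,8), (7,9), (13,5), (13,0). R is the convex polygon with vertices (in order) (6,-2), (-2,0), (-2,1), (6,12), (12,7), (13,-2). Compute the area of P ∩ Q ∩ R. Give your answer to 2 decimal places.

18.17

The intersection is the polygon with vertices (3.875,7), (8,7), (8,5), (12.222,5), (12.444,3), (7.375,3).
By the shoelace formula its area is 18.17.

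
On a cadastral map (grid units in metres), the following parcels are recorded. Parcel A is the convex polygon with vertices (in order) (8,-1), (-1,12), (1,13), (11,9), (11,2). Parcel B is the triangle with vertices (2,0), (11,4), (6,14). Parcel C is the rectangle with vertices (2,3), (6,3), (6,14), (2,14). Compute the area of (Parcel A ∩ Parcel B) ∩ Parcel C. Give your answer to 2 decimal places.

13.25

The region (Parcel A ∩ Parcel B) ∩ Parcel C is the polygon with vertices (5.231,11.308), (6,11), (6,3), (5.231,3), (3.551,5.427).
By the shoelace formula its area is 13.25.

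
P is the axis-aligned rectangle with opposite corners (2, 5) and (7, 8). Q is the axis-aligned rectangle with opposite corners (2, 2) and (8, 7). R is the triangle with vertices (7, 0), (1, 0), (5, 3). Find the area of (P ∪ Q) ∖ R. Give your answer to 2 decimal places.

34.00

|P ∪ Q| = 35.
|(P ∪ Q) ∩ R| = 1.
|(P ∪ Q) ∖ R| = 35 − 1 = 34.00.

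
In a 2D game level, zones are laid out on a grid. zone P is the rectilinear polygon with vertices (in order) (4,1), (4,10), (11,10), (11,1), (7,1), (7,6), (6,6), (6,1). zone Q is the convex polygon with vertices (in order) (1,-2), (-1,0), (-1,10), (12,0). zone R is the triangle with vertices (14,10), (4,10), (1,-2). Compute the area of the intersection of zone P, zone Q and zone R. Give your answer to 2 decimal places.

7.38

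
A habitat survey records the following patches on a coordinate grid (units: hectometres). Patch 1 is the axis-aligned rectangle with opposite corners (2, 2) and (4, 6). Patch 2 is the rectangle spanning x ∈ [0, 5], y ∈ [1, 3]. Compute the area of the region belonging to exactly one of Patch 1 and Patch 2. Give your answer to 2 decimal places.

|Patch 1∩Patch 2|: x∈[2,4], y∈[2,3] → 2·1 = 2.
|Patch 1 △ Patch 2| = |Patch 1| + |Patch 2| − 2·|Patch 1∩Patch 2| = 8 + 10 − 4 = 14.00.

14.00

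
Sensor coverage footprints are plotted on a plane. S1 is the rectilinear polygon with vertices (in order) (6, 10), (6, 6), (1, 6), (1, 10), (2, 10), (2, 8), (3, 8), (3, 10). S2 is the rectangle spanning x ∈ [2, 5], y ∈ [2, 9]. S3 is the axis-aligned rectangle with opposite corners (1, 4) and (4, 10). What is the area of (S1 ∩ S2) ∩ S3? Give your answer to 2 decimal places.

|S1 ∩ S2| = 8.
|(S1 ∩ S2) ∩ S3| = 5.00.

5.00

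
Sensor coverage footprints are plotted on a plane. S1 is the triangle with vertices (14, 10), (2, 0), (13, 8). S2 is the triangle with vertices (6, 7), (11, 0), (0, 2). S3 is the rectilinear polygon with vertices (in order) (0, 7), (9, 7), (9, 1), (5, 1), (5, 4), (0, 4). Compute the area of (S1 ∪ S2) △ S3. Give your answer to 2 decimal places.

36.07

|S1 ∪ S2| = 38.8818.
|(S1 ∪ S2) ∩ S3| = 20.9037.
|(S1 ∪ S2) △ S3| = 38.8818 + 39 − 41.8073 = 36.07.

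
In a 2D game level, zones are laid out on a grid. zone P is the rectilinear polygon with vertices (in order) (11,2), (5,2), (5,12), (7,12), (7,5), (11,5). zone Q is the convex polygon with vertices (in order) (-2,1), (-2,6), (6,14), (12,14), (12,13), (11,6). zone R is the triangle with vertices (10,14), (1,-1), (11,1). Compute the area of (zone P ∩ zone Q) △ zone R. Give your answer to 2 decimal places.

|zone P ∩ zone Q| = 16.2231.
|(zone P ∩ zone Q) ∩ zone R| = 6.8897.
|(zone P ∩ zone Q) △ zone R| = 16.2231 + 66 − 13.7795 = 68.44.

68.44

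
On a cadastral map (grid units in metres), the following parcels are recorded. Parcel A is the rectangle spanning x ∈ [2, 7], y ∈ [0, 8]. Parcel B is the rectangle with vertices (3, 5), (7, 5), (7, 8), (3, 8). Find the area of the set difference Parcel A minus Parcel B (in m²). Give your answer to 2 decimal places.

|Parcel A∩Parcel B|: x∈[3,7], y∈[5,8] → 4·3 = 12.
|Parcel A| = 40.
|Parcel A ∖ Parcel B| = |Parcel A| − |Parcel A∩Parcel B| = 40 − 12 = 28.00.

28.00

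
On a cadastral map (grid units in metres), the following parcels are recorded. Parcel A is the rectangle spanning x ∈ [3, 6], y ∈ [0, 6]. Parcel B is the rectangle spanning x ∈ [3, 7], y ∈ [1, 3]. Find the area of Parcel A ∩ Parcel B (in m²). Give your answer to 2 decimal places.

6.00

|Parcel A∩Parcel B|: x∈[3,6], y∈[1,3] → 3·2 = 6.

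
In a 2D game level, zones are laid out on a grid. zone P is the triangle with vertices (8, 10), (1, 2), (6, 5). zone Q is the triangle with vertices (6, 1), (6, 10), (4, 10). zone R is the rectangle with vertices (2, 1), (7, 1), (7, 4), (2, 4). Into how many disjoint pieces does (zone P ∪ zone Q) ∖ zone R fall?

2

(zone P ∪ zone Q) ∖ zone R splits into 2 disjoint pieces (area 13.4907, area 0.2714).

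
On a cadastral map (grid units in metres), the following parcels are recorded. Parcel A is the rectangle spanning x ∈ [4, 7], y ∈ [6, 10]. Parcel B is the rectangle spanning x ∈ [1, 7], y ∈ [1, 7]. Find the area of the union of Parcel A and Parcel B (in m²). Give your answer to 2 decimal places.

45.00

By inclusion–exclusion:
Individual areas: |Parcel A| = 12, |Parcel B| = 36.
|Parcel A∩Parcel B|: x∈[4,7], y∈[6,7] → 3·1 = 3.
|Parcel A ∪ Parcel B| = 48 − 3 = 45.00.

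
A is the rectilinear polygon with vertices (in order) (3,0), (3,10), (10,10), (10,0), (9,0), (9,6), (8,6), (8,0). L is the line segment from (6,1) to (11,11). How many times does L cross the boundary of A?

The segment meets the boundary at (10,9), (8,5), (8.5,6).

3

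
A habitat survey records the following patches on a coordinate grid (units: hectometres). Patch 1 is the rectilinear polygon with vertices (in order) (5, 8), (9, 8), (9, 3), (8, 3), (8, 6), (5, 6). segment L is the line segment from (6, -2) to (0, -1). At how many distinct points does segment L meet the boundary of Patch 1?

0

The segment lies entirely outside Patch 1 and never meets its boundary.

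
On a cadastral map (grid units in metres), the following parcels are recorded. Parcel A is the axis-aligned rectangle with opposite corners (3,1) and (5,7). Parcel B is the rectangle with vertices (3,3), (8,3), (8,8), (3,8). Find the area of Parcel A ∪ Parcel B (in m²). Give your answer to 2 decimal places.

By inclusion–exclusion:
Individual areas: |Parcel A| = 12, |Parcel B| = 25.
|Parcel A∩Parcel B|: x∈[3,5], y∈[3,7] → 2·4 = 8.
|Parcel A ∪ Parcel B| = 37 − 8 = 29.00.

29.00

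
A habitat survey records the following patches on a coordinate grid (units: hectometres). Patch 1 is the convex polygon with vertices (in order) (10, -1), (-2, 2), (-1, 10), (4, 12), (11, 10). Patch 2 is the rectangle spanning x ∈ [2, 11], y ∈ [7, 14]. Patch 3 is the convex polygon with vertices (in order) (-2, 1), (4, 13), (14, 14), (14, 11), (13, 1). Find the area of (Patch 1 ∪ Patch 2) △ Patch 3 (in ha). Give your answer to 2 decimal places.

|Patch 1 ∪ Patch 2| = 153.7091.
|(Patch 1 ∪ Patch 2) ∩ Patch 3| = 117.3995.
|(Patch 1 ∪ Patch 2) △ Patch 3| = 153.7091 + 156 − 234.799 = 74.91.

74.91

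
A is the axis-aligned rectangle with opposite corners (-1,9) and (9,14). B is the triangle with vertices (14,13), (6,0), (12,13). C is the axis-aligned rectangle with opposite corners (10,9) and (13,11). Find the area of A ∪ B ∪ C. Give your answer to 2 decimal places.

By inclusion–exclusion:
Individual areas: |A| = 50, |B| = 13, |C| = 6.
|A∩B| = 0.
|A∩C| = 0 (no overlap).
|B∩C| = 3.0769.
|A∩B∩C| = 0.
|A ∪ B ∪ C| = 69 − 3.0769 + 0 = 65.92.

65.92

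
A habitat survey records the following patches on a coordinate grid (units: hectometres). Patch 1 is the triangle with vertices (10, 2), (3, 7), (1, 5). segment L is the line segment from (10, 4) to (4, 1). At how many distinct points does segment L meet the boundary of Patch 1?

2

The segment meets the boundary at (7.6,2.8), (8.353,3.176).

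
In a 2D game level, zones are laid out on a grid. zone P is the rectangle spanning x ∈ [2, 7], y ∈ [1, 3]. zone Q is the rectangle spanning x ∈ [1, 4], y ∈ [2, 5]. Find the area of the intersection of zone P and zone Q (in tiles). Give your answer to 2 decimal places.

|zone P∩zone Q|: x∈[2,4], y∈[2,3] → 2·1 = 2.

2.00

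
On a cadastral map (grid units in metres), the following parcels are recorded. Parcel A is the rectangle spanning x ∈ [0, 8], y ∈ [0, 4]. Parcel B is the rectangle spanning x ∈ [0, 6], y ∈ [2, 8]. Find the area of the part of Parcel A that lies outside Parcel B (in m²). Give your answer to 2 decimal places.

20.00

|Parcel A∩Parcel B|: x∈[0,6], y∈[2,4] → 6·2 = 12.
|Parcel A| = 32.
|Parcel A ∖ Parcel B| = |Parcel A| − |Parcel A∩Parcel B| = 32 − 12 = 20.00.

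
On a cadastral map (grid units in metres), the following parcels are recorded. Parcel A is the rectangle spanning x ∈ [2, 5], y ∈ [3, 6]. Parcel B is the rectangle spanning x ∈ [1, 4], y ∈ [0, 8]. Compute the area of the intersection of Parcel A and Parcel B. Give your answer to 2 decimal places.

|Parcel A∩Parcel B|: x∈[2,4], y∈[3,6] → 2·3 = 6.

6.00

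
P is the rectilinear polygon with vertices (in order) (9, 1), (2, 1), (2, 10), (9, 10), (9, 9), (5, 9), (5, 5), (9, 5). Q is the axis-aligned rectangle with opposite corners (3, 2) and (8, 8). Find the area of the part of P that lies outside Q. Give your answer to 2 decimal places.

26.00

|P| = 47, |P∩Q| = 21.
|P ∖ Q| = |P| − |P∩Q| = 47 − 21 = 26.00.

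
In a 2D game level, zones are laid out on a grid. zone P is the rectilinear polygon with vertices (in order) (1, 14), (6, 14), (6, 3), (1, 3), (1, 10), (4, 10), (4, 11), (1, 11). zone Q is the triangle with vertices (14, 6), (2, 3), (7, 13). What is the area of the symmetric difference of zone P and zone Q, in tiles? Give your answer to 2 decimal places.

76.50

|zone P| = 52, |zone Q| = 52.5, |zone P∩zone Q| = 14.
|zone P △ zone Q| = |zone P| + |zone Q| − 2·|zone P∩zone Q| = 52 + 52.5 − 28 = 76.50.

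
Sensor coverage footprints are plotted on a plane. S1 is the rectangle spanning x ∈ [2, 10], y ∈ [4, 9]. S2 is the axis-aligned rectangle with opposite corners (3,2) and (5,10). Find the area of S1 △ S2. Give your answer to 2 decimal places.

|S1∩S2|: x∈[3,5], y∈[4,9] → 2·5 = 10.
|S1 △ S2| = |S1| + |S2| − 2·|S1∩S2| = 40 + 16 − 20 = 36.00.

36.00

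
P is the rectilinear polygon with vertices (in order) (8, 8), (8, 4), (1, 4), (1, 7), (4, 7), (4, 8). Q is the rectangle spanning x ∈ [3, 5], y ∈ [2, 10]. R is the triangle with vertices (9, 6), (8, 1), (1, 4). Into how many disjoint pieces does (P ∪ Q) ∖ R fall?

(P ∪ Q) ∖ R splits into 2 disjoint pieces (area 1.4286, area 23.875).

2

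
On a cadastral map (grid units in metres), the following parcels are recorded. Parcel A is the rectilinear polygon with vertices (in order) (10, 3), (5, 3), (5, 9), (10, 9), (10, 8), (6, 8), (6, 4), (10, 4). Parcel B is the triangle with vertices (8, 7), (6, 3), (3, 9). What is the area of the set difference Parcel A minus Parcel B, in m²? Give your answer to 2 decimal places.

9.75

|Parcel A| = 14, |Parcel A∩Parcel B| = 4.25.
|Parcel A ∖ Parcel B| = |Parcel A| − |Parcel A∩Parcel B| = 14 − 4.25 = 9.75.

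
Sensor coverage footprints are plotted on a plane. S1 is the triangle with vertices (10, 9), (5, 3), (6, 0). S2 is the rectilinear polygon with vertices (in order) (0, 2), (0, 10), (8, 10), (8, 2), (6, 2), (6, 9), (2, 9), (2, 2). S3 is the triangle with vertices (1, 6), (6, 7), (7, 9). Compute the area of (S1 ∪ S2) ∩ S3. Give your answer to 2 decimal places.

|S1 ∪ S2| = 41.0889.
|(S1 ∪ S2) ∩ S3| = 0.90.

0.90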